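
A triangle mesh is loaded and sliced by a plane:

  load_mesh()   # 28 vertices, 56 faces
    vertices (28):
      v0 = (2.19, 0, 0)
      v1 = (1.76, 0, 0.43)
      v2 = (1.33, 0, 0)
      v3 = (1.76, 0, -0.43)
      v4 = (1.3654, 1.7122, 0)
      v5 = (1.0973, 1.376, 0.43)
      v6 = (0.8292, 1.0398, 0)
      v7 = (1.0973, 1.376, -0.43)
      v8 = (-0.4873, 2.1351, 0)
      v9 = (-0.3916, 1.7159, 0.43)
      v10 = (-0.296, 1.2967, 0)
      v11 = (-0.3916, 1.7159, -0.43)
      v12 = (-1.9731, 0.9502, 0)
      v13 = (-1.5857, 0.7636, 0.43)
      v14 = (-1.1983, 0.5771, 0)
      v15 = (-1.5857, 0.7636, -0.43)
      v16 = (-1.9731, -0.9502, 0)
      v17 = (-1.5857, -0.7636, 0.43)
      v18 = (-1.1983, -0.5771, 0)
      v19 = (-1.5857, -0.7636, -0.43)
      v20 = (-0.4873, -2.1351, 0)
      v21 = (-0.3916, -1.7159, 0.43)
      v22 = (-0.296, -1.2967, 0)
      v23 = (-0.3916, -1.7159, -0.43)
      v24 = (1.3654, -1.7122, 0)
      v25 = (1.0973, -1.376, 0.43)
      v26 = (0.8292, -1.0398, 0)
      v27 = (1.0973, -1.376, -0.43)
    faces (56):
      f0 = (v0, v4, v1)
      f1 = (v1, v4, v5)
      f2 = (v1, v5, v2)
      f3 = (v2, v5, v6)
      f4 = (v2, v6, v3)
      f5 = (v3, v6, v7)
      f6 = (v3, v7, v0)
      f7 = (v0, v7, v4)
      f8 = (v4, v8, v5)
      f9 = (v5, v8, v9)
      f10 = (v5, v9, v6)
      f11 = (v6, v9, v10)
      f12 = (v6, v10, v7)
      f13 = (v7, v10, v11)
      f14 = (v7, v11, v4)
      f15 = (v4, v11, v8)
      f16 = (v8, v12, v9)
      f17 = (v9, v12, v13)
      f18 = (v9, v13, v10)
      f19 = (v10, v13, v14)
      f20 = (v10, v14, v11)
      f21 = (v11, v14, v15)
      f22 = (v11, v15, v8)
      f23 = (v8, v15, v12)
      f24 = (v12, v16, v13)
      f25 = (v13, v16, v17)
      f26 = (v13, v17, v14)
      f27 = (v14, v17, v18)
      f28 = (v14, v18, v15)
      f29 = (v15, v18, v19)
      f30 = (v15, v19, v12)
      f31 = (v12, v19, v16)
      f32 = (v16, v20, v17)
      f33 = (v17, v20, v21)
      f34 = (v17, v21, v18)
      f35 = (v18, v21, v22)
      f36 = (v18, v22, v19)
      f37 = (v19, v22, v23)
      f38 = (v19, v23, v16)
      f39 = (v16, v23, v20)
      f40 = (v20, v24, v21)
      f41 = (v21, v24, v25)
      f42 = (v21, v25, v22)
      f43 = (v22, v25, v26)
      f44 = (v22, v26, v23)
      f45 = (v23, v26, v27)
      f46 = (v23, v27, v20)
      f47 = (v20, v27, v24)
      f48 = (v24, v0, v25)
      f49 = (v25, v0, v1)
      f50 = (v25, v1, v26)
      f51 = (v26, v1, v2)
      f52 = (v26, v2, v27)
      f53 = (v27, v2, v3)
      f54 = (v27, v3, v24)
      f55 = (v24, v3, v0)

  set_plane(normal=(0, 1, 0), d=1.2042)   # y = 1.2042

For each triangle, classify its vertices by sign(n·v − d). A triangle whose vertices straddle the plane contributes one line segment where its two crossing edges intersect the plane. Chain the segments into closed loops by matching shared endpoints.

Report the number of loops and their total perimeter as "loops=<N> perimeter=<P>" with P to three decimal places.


loops=2 perimeter=6.614

Straddling triangles (18 of 56):
  (v0,v4,v1) [-+-] → (1.61005, 1.2042, 0)–(1.48248, 1.2042, 0.127579)  len=0.1804
  (v1,v4,v5) [-++] → (1.48248, 1.2042, 0.127579)–(1.18004, 1.2042, 0.43)  len=0.4277
  (v1,v5,v2) [-+-] → (1.18004, 1.2042, 0.43)–(1.12635, 1.2042, 0.376312)  len=0.0759
  (v2,v5,v6) [-+-] → (1.12635, 1.2042, 0.376312)–(0.960299, 1.2042, 0.210268)  len=0.2348
  (v3,v6,v7) [--+] → (0.960299, 1.2042, -0.210268)–(1.18004, 1.2042, -0.43)  len=0.3108
  (v3,v7,v0) [-+-] → (1.18004, 1.2042, -0.43)–(1.23373, 1.2042, -0.376312)  len=0.0759
  (v0,v7,v4) [-++] → (1.23373, 1.2042, -0.376312)–(1.61005, 1.2042, 0)  len=0.5322
  (v5,v9,v6) [++-] → (0.532351, 1.2042, 0.104558)–(0.960299, 1.2042, 0.210268)  len=0.4408
  (v6,v9,v10) [-++] → (0.532351, 1.2042, 0.104558)–(0.109142, 1.2042, 0)  len=0.4359
  (v6,v10,v7) [-++] → (0.109142, 1.2042, 0)–(0.960299, 1.2042, -0.210268)  len=0.8767
  (v8,v12,v9) [+-+] → (-1.6546, 1.2042, 0)–(-1.44848, 1.2042, 0.142641)  len=0.2507
  (v9,v12,v13) [+--] → (-1.44848, 1.2042, 0.142641)–(-1.03323, 1.2042, 0.43)  len=0.5050
  (v9,v13,v10) [+-+] → (-1.03323, 1.2042, 0.43)–(-0.51978, 1.2042, 0.0746108)  len=0.6244
  (v10,v13,v14) [+--] → (-0.51978, 1.2042, 0.0746108)–(-0.411985, 1.2042, 0)  len=0.1311
  (v10,v14,v11) [+-+] → (-0.411985, 1.2042, 0)–(-0.754077, 1.2042, -0.236787)  len=0.4160
  (v11,v14,v15) [+--] → (-0.754077, 1.2042, -0.236787)–(-1.03323, 1.2042, -0.43)  len=0.3395
  (v11,v15,v8) [+-+] → (-1.03323, 1.2042, -0.43)–(-1.23283, 1.2042, -0.291861)  len=0.2427
  (v8,v15,v12) [+--] → (-1.23283, 1.2042, -0.291861)–(-1.6546, 1.2042, 0)  len=0.5129

Chained into 2 loop(s):
  loop 1: 10 segments, perimeter = 3.5912
  loop 2: 8 segments, perimeter = 3.0224
Total perimeter = 6.614


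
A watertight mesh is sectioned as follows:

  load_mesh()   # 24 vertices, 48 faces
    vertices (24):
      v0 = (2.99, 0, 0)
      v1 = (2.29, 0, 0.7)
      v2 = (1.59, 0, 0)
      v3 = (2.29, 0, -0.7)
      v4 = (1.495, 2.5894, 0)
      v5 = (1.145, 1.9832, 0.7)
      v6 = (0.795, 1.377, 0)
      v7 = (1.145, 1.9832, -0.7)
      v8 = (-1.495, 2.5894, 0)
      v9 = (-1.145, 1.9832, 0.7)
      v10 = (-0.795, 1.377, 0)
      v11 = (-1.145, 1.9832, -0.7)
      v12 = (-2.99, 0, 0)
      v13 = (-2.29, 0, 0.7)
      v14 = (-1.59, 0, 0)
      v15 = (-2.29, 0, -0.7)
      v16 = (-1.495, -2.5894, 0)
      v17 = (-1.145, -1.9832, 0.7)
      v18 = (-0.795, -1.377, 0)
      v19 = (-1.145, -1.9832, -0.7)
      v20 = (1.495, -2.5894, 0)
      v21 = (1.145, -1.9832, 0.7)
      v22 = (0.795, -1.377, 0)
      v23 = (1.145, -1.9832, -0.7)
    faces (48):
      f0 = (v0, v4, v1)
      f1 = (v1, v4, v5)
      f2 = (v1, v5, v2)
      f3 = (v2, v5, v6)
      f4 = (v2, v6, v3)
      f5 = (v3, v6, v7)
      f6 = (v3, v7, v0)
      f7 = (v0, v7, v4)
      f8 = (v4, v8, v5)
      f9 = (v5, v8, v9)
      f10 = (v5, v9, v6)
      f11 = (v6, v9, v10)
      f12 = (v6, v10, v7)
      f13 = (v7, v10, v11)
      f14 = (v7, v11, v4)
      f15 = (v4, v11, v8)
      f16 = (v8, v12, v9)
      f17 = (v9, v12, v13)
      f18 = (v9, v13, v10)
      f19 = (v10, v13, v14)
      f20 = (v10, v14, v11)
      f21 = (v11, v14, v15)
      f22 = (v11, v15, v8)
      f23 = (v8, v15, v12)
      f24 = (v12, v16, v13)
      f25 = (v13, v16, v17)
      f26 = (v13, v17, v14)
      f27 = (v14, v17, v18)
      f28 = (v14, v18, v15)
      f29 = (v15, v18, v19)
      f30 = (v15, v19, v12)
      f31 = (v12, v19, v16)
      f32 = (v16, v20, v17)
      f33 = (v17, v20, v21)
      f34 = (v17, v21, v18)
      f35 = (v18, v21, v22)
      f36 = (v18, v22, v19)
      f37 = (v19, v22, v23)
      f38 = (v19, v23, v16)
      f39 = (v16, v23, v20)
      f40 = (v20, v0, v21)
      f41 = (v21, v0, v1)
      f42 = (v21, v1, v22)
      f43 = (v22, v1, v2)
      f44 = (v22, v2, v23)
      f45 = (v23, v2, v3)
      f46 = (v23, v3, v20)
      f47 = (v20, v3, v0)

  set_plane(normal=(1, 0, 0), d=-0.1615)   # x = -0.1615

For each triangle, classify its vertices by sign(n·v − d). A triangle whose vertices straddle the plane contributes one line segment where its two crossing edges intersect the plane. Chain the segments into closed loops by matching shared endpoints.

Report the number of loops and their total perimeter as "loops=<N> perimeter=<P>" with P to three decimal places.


Straddling triangles (16 of 48):
  (v4,v8,v5) [+-+] → (-0.1615, 2.5894, 0)–(-0.1615, 2.2832, 0.35358)  len=0.4677
  (v5,v8,v9) [+--] → (-0.1615, 2.2832, 0.35358)–(-0.1615, 1.9832, 0.7)  len=0.4583
  (v5,v9,v6) [+-+] → (-0.1615, 1.9832, 0.7)–(-0.1615, 1.67588, 0.345129)  len=0.4694
  (v6,v9,v10) [+--] → (-0.1615, 1.67588, 0.345129)–(-0.1615, 1.377, 0)  len=0.4566
  (v6,v10,v7) [+-+] → (-0.1615, 1.377, 0)–(-0.1615, 1.57495, -0.228582)  len=0.3024
  (v7,v10,v11) [+--] → (-0.1615, 1.57495, -0.228582)–(-0.1615, 1.9832, -0.7)  len=0.6236
  (v7,v11,v4) [+-+] → (-0.1615, 1.9832, -0.7)–(-0.1615, 2.20903, -0.439223)  len=0.3450
  (v4,v11,v8) [+--] → (-0.1615, 2.20903, -0.439223)–(-0.1615, 2.5894, 0)  len=0.5810
  (v16,v20,v17) [-+-] → (-0.1615, -2.5894, 0)–(-0.1615, -2.20903, 0.439223)  len=0.5810
  (v17,v20,v21) [-++] → (-0.1615, -2.20903, 0.439223)–(-0.1615, -1.9832, 0.7)  len=0.3450
  (v17,v21,v18) [-+-] → (-0.1615, -1.9832, 0.7)–(-0.1615, -1.57495, 0.228582)  len=0.6236
  (v18,v21,v22) [-++] → (-0.1615, -1.57495, 0.228582)–(-0.1615, -1.377, 0)  len=0.3024
  (v18,v22,v19) [-+-] → (-0.1615, -1.377, 0)–(-0.1615, -1.67588, -0.345129)  len=0.4566
  (v19,v22,v23) [-++] → (-0.1615, -1.67588, -0.345129)–(-0.1615, -1.9832, -0.7)  len=0.4694
  (v19,v23,v16) [-+-] → (-0.1615, -1.9832, -0.7)–(-0.1615, -2.2832, -0.35358)  len=0.4583
  (v16,v23,v20) [-++] → (-0.1615, -2.2832, -0.35358)–(-0.1615, -2.5894, 0)  len=0.4677

Chained into 2 loop(s):
  loop 1: 8 segments, perimeter = 3.7040
  loop 2: 8 segments, perimeter = 3.7040
Total perimeter = 7.408

loops=2 perimeter=7.408


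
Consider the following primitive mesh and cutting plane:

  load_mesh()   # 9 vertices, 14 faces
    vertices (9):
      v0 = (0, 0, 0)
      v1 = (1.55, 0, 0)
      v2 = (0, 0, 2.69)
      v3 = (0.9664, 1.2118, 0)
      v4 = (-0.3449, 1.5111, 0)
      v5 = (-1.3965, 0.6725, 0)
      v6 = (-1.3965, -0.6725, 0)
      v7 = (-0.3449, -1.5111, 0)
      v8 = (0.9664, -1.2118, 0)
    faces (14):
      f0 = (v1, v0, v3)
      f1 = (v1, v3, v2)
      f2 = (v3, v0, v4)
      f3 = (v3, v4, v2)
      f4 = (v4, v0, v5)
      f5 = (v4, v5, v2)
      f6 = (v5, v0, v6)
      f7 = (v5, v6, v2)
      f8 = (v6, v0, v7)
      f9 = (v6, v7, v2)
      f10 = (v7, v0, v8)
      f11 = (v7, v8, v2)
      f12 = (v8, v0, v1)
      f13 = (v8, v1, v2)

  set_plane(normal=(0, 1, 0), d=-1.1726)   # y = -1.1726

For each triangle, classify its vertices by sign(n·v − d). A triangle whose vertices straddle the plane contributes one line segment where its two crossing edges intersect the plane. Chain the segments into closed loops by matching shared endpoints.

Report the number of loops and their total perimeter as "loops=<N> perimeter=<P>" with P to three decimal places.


loops=1 perimeter=3.948

Straddling triangles (6 of 14):
  (v6,v0,v7) [++-] → (-0.267639, -1.1726, 0)–(-0.769377, -1.1726, 0)  len=0.5017
  (v6,v7,v2) [+-+] → (-0.769377, -1.1726, 0)–(-0.267639, -1.1726, 0.602584)  len=0.7841
  (v7,v0,v8) [-+-] → (-0.267639, -1.1726, 0)–(0.935138, -1.1726, 0)  len=1.2028
  (v7,v8,v2) [--+] → (0.935138, -1.1726, 0.0870177)–(-0.267639, -1.1726, 0.602584)  len=1.3086
  (v8,v0,v1) [-++] → (0.935138, -1.1726, 0)–(0.985279, -1.1726, 0)  len=0.0501
  (v8,v1,v2) [-++] → (0.985279, -1.1726, 0)–(0.935138, -1.1726, 0.0870177)  len=0.1004

Chained into 1 loop(s):
  loop 1: 6 segments, perimeter = 3.9478
Total perimeter = 3.948


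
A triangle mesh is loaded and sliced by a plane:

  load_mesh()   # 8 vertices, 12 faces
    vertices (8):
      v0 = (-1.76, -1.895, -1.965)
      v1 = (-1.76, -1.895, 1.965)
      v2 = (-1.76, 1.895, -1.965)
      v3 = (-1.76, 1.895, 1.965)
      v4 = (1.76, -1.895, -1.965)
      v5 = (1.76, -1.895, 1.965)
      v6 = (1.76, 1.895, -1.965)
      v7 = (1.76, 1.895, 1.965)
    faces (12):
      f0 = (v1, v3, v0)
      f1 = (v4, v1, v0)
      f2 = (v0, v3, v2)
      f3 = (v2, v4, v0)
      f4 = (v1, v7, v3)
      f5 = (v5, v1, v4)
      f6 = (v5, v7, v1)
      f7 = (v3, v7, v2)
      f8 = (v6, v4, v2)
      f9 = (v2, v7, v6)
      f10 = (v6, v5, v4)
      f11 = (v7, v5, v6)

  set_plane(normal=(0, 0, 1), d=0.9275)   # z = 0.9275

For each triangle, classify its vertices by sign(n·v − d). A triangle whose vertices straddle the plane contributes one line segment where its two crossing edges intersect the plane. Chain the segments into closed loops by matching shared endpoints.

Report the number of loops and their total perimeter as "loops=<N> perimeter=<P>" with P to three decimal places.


loops=1 perimeter=14.620

Straddling triangles (8 of 12):
  (v1,v3,v0) [++-] → (-1.76, 0.894459, 0.9275)–(-1.76, -1.895, 0.9275)  len=2.7895
  (v4,v1,v0) [-+-] → (-0.830738, -1.895, 0.9275)–(-1.76, -1.895, 0.9275)  len=0.9293
  (v0,v3,v2) [-+-] → (-1.76, 0.894459, 0.9275)–(-1.76, 1.895, 0.9275)  len=1.0005
  (v5,v1,v4) [++-] → (-0.830738, -1.895, 0.9275)–(1.76, -1.895, 0.9275)  len=2.5907
  (v3,v7,v2) [++-] → (0.830738, 1.895, 0.9275)–(-1.76, 1.895, 0.9275)  len=2.5907
  (v2,v7,v6) [-+-] → (0.830738, 1.895, 0.9275)–(1.76, 1.895, 0.9275)  len=0.9293
  (v6,v5,v4) [-+-] → (1.76, -0.894459, 0.9275)–(1.76, -1.895, 0.9275)  len=1.0005
  (v7,v5,v6) [++-] → (1.76, -0.894459, 0.9275)–(1.76, 1.895, 0.9275)  len=2.7895

Chained into 1 loop(s):
  loop 1: 8 segments, perimeter = 14.6200
Total perimeter = 14.620


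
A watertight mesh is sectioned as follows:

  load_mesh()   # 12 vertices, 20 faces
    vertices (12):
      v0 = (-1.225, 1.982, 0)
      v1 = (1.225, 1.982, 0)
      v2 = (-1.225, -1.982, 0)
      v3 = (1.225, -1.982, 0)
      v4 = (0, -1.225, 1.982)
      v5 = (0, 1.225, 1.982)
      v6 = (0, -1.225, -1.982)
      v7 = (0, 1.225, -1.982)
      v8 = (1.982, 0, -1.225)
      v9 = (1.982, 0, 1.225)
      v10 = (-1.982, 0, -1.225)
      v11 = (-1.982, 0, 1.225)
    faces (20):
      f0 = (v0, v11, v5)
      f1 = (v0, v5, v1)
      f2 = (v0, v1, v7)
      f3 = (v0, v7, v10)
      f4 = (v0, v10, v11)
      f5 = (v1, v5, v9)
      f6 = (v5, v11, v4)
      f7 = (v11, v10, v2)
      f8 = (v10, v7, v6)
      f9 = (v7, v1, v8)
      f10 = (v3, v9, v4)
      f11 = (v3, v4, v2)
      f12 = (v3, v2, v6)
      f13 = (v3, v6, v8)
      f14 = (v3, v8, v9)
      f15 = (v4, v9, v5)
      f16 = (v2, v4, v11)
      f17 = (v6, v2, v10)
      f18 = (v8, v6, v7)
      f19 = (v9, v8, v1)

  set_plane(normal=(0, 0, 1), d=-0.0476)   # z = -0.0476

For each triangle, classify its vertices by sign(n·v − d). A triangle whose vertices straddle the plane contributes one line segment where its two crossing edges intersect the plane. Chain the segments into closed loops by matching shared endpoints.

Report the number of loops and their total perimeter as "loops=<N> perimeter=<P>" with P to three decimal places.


Straddling triangles (10 of 20):
  (v0,v1,v7) [++-] → (1.19558, 1.96382, -0.0476)–(-1.19558, 1.96382, -0.0476)  len=2.3912
  (v0,v7,v10) [+--] → (-1.19558, 1.96382, -0.0476)–(-1.25441, 1.90499, -0.0476)  len=0.0832
  (v0,v10,v11) [+-+] → (-1.25441, 1.90499, -0.0476)–(-1.982, 0, -0.0476)  len=2.0392
  (v11,v10,v2) [+-+] → (-1.982, 0, -0.0476)–(-1.25441, -1.90499, -0.0476)  len=2.0392
  (v7,v1,v8) [-+-] → (1.19558, 1.96382, -0.0476)–(1.25441, 1.90499, -0.0476)  len=0.0832
  (v3,v2,v6) [++-] → (-1.19558, -1.96382, -0.0476)–(1.19558, -1.96382, -0.0476)  len=2.3912
  (v3,v6,v8) [+--] → (1.19558, -1.96382, -0.0476)–(1.25441, -1.90499, -0.0476)  len=0.0832
  (v3,v8,v9) [+-+] → (1.25441, -1.90499, -0.0476)–(1.982, 0, -0.0476)  len=2.0392
  (v6,v2,v10) [-+-] → (-1.19558, -1.96382, -0.0476)–(-1.25441, -1.90499, -0.0476)  len=0.0832
  (v9,v8,v1) [+-+] → (1.982, 0, -0.0476)–(1.25441, 1.90499, -0.0476)  len=2.0392

Chained into 1 loop(s):
  loop 1: 10 segments, perimeter = 13.2720
Total perimeter = 13.272

loops=1 perimeter=13.272


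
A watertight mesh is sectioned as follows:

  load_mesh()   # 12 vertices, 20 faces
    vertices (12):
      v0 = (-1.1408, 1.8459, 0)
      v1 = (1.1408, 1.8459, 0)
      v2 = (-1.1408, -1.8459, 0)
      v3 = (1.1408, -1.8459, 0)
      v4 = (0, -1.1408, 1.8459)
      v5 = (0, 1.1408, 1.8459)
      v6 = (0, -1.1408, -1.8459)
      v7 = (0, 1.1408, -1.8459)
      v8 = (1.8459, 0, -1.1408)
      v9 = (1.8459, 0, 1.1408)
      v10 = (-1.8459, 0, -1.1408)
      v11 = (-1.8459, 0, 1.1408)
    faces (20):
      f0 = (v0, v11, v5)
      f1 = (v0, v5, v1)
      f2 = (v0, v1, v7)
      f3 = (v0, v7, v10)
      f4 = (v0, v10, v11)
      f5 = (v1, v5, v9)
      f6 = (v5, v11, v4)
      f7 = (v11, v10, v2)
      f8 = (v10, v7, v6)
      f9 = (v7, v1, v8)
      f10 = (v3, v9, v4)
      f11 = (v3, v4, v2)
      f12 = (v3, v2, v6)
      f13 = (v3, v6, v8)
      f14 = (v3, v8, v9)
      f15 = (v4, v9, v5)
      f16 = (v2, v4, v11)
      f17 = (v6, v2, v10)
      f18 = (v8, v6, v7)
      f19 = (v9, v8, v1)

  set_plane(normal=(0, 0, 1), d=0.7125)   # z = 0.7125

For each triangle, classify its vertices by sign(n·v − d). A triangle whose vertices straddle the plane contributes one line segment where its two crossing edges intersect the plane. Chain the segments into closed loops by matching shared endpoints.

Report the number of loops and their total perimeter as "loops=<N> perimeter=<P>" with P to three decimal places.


loops=1 perimeter=10.751

Straddling triangles (10 of 20):
  (v0,v11,v5) [-++] → (-1.58118, 0.693022, 0.7125)–(-0.700462, 1.57374, 0.7125)  len=1.2455
  (v0,v5,v1) [-+-] → (-0.700462, 1.57374, 0.7125)–(0.700462, 1.57374, 0.7125)  len=1.4009
  (v0,v10,v11) [--+] → (-1.8459, 0, 0.7125)–(-1.58118, 0.693022, 0.7125)  len=0.7419
  (v1,v5,v9) [-++] → (0.700462, 1.57374, 0.7125)–(1.58118, 0.693022, 0.7125)  len=1.2455
  (v11,v10,v2) [+--] → (-1.8459, 0, 0.7125)–(-1.58118, -0.693022, 0.7125)  len=0.7419
  (v3,v9,v4) [-++] → (1.58118, -0.693022, 0.7125)–(0.700462, -1.57374, 0.7125)  len=1.2455
  (v3,v4,v2) [-+-] → (0.700462, -1.57374, 0.7125)–(-0.700462, -1.57374, 0.7125)  len=1.4009
  (v3,v8,v9) [--+] → (1.8459, 0, 0.7125)–(1.58118, -0.693022, 0.7125)  len=0.7419
  (v2,v4,v11) [-++] → (-0.700462, -1.57374, 0.7125)–(-1.58118, -0.693022, 0.7125)  len=1.2455
  (v9,v8,v1) [+--] → (1.8459, 0, 0.7125)–(1.58118, 0.693022, 0.7125)  len=0.7419

Chained into 1 loop(s):
  loop 1: 10 segments, perimeter = 10.7514
Total perimeter = 10.751


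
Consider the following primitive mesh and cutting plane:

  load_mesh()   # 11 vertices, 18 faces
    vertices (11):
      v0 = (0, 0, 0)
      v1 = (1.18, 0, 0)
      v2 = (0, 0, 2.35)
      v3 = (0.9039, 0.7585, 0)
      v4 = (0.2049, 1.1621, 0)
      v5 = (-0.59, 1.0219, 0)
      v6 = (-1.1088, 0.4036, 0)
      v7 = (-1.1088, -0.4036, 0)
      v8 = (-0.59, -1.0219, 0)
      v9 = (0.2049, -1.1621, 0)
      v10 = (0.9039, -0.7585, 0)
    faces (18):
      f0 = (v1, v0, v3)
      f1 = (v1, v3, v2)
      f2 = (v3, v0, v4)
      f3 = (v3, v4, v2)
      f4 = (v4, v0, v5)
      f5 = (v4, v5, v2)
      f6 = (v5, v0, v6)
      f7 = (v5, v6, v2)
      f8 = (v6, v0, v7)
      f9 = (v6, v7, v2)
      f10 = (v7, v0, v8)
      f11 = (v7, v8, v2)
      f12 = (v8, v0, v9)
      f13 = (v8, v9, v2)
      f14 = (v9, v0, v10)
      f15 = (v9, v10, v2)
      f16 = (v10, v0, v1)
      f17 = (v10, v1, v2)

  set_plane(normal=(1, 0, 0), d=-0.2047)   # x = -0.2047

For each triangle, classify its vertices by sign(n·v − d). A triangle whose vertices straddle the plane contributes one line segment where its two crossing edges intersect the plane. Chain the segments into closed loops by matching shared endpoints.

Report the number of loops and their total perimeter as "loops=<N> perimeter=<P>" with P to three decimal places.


loops=1 perimeter=6.679

Straddling triangles (10 of 18):
  (v4,v0,v5) [++-] → (-0.2047, 0.354547, 0)–(-0.2047, 1.08986, 0)  len=0.7353
  (v4,v5,v2) [+-+] → (-0.2047, 1.08986, 0)–(-0.2047, 0.354547, 1.53467)  len=1.7017
  (v5,v0,v6) [-+-] → (-0.2047, 0.354547, 0)–(-0.2047, 0.0745102, 0)  len=0.2800
  (v5,v6,v2) [--+] → (-0.2047, 0.0745102, 1.91616)–(-0.2047, 0.354547, 1.53467)  len=0.4732
  (v6,v0,v7) [-+-] → (-0.2047, 0.0745102, 0)–(-0.2047, -0.0745102, 0)  len=0.1490
  (v6,v7,v2) [--+] → (-0.2047, -0.0745102, 1.91616)–(-0.2047, 0.0745102, 1.91616)  len=0.1490
  (v7,v0,v8) [-+-] → (-0.2047, -0.0745102, 0)–(-0.2047, -0.354547, 0)  len=0.2800
  (v7,v8,v2) [--+] → (-0.2047, -0.354547, 1.53467)–(-0.2047, -0.0745102, 1.91616)  len=0.4732
  (v8,v0,v9) [-++] → (-0.2047, -0.354547, 0)–(-0.2047, -1.08986, 0)  len=0.7353
  (v8,v9,v2) [-++] → (-0.2047, -1.08986, 0)–(-0.2047, -0.354547, 1.53467)  len=1.7017

Chained into 1 loop(s):
  loop 1: 10 segments, perimeter = 6.6787
Total perimeter = 6.679


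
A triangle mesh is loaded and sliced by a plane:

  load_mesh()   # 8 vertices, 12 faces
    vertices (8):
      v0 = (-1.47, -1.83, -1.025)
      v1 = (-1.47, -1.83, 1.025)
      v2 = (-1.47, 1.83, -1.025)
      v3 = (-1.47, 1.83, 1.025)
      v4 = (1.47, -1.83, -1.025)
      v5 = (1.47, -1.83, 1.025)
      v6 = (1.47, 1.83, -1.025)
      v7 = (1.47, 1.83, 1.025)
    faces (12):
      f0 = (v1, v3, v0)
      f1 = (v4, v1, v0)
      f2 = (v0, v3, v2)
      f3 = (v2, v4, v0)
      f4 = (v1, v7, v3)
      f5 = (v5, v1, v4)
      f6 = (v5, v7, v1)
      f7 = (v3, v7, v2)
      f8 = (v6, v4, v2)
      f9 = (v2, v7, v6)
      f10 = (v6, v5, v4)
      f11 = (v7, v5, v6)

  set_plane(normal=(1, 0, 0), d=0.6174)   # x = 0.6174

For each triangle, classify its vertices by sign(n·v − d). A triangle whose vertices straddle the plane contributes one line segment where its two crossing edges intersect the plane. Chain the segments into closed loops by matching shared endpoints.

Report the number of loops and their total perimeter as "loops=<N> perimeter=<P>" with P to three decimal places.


Straddling triangles (8 of 12):
  (v4,v1,v0) [+--] → (0.6174, -1.83, -0.4305)–(0.6174, -1.83, -1.025)  len=0.5945
  (v2,v4,v0) [-+-] → (0.6174, -0.7686, -1.025)–(0.6174, -1.83, -1.025)  len=1.0614
  (v1,v7,v3) [-+-] → (0.6174, 0.7686, 1.025)–(0.6174, 1.83, 1.025)  len=1.0614
  (v5,v1,v4) [+-+] → (0.6174, -1.83, 1.025)–(0.6174, -1.83, -0.4305)  len=1.4555
  (v5,v7,v1) [++-] → (0.6174, 0.7686, 1.025)–(0.6174, -1.83, 1.025)  len=2.5986
  (v3,v7,v2) [-+-] → (0.6174, 1.83, 1.025)–(0.6174, 1.83, 0.4305)  len=0.5945
  (v6,v4,v2) [++-] → (0.6174, -0.7686, -1.025)–(0.6174, 1.83, -1.025)  len=2.5986
  (v2,v7,v6) [-++] → (0.6174, 1.83, 0.4305)–(0.6174, 1.83, -1.025)  len=1.4555

Chained into 1 loop(s):
  loop 1: 8 segments, perimeter = 11.4200
Total perimeter = 11.420

loops=1 perimeter=11.420


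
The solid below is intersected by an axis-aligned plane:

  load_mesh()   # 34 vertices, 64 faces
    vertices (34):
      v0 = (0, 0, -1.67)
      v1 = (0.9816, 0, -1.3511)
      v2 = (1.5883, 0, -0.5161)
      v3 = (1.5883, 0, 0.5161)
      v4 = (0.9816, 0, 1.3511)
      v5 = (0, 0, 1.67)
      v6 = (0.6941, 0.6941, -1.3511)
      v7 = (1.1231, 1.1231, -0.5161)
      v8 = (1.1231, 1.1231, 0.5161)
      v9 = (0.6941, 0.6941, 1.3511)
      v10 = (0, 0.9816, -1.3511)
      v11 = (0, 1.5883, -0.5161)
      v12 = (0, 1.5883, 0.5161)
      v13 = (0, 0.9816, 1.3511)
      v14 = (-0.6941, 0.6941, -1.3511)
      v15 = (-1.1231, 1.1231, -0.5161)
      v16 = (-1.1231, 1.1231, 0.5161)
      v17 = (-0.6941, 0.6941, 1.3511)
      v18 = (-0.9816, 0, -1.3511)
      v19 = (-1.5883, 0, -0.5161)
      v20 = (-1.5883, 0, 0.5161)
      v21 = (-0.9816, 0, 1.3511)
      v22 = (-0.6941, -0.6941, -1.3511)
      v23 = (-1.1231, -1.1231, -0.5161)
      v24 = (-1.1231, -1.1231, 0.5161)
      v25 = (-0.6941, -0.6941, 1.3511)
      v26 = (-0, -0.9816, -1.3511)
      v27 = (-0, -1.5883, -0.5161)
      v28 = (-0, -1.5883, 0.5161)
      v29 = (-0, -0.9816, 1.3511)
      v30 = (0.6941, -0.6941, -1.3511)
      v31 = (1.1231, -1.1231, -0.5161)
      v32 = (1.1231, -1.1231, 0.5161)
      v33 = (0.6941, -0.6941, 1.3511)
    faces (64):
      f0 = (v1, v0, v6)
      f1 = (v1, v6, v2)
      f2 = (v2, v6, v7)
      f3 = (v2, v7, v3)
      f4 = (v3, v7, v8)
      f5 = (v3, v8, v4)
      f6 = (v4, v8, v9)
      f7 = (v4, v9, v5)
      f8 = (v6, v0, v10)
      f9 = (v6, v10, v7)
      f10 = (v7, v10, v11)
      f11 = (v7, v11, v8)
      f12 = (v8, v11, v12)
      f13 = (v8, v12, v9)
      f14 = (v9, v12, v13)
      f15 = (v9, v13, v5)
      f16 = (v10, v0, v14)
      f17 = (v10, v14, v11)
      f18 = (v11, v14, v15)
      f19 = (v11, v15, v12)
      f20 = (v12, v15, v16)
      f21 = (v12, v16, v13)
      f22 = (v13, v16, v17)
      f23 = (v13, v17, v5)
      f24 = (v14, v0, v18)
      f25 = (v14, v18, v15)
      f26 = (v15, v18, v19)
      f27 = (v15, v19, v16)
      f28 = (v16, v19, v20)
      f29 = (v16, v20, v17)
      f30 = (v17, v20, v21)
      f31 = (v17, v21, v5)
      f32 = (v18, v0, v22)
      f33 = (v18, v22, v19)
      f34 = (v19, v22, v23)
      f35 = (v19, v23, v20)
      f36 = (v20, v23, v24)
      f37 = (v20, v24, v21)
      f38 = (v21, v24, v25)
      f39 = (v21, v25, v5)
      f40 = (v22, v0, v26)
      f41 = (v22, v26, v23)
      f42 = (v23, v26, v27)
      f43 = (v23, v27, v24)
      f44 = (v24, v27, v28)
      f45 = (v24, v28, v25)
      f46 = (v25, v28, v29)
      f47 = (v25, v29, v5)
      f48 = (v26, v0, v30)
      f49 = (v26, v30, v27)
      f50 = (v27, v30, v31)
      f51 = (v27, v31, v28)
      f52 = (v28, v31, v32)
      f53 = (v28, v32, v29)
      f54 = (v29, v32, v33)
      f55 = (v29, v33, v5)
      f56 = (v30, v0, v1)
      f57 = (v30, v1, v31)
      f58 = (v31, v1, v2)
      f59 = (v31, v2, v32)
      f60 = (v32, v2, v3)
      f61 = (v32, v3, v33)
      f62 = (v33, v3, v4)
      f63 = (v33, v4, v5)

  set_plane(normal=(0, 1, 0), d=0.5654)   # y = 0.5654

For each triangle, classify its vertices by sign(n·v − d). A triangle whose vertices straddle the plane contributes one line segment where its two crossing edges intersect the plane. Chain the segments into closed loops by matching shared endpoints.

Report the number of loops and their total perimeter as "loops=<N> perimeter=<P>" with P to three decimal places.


Straddling triangles (20 of 64):
  (v1,v0,v6) [--+] → (0.5654, 0.5654, -1.41023)–(0.747408, 0.5654, -1.3511)  len=0.1914
  (v1,v6,v2) [-+-] → (0.747408, 0.5654, -1.3511)–(0.859903, 0.5654, -1.19627)  len=0.1914
  (v2,v6,v7) [-++] → (0.859903, 0.5654, -1.19627)–(1.35411, 0.5654, -0.5161)  len=0.8408
  (v2,v7,v3) [-+-] → (1.35411, 0.5654, -0.5161)–(1.35411, 0.5654, -0.00353839)  len=0.5126
  (v3,v7,v8) [-++] → (1.35411, 0.5654, -0.00353839)–(1.35411, 0.5654, 0.5161)  len=0.5196
  (v3,v8,v4) [-+-] → (1.35411, 0.5654, 0.5161)–(1.05284, 0.5654, 0.930738)  len=0.5125
  (v4,v8,v9) [-++] → (1.05284, 0.5654, 0.930738)–(0.747408, 0.5654, 1.3511)  len=0.5196
  (v4,v9,v5) [-+-] → (0.747408, 0.5654, 1.3511)–(0.5654, 0.5654, 1.41023)  len=0.1914
  (v6,v0,v10) [+-+] → (0.5654, 0.5654, -1.41023)–(0, 0.5654, -1.48631)  len=0.5705
  (v9,v13,v5) [++-] → (0, 0.5654, 1.48631)–(0.5654, 0.5654, 1.41023)  len=0.5705
  (v10,v0,v14) [+-+] → (0, 0.5654, -1.48631)–(-0.5654, 0.5654, -1.41023)  len=0.5705
  (v13,v17,v5) [++-] → (-0.5654, 0.5654, 1.41023)–(0, 0.5654, 1.48631)  len=0.5705
  (v14,v0,v18) [+--] → (-0.5654, 0.5654, -1.41023)–(-0.747408, 0.5654, -1.3511)  len=0.1914
  (v14,v18,v15) [+-+] → (-0.747408, 0.5654, -1.3511)–(-1.05284, 0.5654, -0.930738)  len=0.5196
  (v15,v18,v19) [+--] → (-1.05284, 0.5654, -0.930738)–(-1.35411, 0.5654, -0.5161)  len=0.5125
  (v15,v19,v16) [+-+] → (-1.35411, 0.5654, -0.5161)–(-1.35411, 0.5654, 0.00353839)  len=0.5196
  (v16,v19,v20) [+--] → (-1.35411, 0.5654, 0.00353839)–(-1.35411, 0.5654, 0.5161)  len=0.5126
  (v16,v20,v17) [+-+] → (-1.35411, 0.5654, 0.5161)–(-0.859903, 0.5654, 1.19627)  len=0.8408
  (v17,v20,v21) [+--] → (-0.859903, 0.5654, 1.19627)–(-0.747408, 0.5654, 1.3511)  len=0.1914
  (v17,v21,v5) [+--] → (-0.747408, 0.5654, 1.3511)–(-0.5654, 0.5654, 1.41023)  len=0.1914

Chained into 1 loop(s):
  loop 1: 20 segments, perimeter = 9.2404
Total perimeter = 9.240

loops=1 perimeter=9.240


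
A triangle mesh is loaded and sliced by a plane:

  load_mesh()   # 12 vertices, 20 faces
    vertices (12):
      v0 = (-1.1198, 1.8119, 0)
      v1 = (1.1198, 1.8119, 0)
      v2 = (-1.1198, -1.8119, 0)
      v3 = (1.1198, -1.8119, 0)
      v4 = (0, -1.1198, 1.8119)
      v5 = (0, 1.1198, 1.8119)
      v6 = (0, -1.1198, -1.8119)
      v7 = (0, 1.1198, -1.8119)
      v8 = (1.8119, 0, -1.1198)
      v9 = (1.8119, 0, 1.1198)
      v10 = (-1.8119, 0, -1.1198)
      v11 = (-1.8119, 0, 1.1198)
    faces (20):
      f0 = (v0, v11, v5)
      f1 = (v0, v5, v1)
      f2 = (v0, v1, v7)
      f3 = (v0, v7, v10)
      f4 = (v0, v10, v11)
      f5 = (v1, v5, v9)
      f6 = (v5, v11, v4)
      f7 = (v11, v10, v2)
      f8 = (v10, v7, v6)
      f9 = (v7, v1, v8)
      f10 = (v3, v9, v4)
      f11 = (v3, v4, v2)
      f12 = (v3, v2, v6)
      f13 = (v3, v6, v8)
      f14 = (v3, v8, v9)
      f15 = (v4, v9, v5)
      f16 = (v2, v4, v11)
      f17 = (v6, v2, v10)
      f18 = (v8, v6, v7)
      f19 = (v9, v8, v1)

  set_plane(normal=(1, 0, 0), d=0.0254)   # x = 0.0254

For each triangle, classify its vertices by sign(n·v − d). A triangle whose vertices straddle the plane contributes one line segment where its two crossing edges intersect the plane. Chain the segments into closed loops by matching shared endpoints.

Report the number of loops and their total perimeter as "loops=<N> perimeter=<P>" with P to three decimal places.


Straddling triangles (10 of 20):
  (v0,v5,v1) [--+] → (0.0254, 1.1355, 1.7708)–(0.0254, 1.8119, 0)  len=1.8956
  (v0,v1,v7) [-+-] → (0.0254, 1.8119, 0)–(0.0254, 1.1355, -1.7708)  len=1.8956
  (v1,v5,v9) [+-+] → (0.0254, 1.1355, 1.7708)–(0.0254, 1.1041, 1.8022)  len=0.0444
  (v7,v1,v8) [-++] → (0.0254, 1.1355, -1.7708)–(0.0254, 1.1041, -1.8022)  len=0.0444
  (v3,v9,v4) [++-] → (0.0254, -1.1041, 1.8022)–(0.0254, -1.1355, 1.7708)  len=0.0444
  (v3,v4,v2) [+--] → (0.0254, -1.1355, 1.7708)–(0.0254, -1.8119, 0)  len=1.8956
  (v3,v2,v6) [+--] → (0.0254, -1.8119, 0)–(0.0254, -1.1355, -1.7708)  len=1.8956
  (v3,v6,v8) [+-+] → (0.0254, -1.1355, -1.7708)–(0.0254, -1.1041, -1.8022)  len=0.0444
  (v4,v9,v5) [-+-] → (0.0254, -1.1041, 1.8022)–(0.0254, 1.1041, 1.8022)  len=2.2082
  (v8,v6,v7) [+--] → (0.0254, -1.1041, -1.8022)–(0.0254, 1.1041, -1.8022)  len=2.2082

Chained into 1 loop(s):
  loop 1: 10 segments, perimeter = 12.1764
Total perimeter = 12.176

loops=1 perimeter=12.176


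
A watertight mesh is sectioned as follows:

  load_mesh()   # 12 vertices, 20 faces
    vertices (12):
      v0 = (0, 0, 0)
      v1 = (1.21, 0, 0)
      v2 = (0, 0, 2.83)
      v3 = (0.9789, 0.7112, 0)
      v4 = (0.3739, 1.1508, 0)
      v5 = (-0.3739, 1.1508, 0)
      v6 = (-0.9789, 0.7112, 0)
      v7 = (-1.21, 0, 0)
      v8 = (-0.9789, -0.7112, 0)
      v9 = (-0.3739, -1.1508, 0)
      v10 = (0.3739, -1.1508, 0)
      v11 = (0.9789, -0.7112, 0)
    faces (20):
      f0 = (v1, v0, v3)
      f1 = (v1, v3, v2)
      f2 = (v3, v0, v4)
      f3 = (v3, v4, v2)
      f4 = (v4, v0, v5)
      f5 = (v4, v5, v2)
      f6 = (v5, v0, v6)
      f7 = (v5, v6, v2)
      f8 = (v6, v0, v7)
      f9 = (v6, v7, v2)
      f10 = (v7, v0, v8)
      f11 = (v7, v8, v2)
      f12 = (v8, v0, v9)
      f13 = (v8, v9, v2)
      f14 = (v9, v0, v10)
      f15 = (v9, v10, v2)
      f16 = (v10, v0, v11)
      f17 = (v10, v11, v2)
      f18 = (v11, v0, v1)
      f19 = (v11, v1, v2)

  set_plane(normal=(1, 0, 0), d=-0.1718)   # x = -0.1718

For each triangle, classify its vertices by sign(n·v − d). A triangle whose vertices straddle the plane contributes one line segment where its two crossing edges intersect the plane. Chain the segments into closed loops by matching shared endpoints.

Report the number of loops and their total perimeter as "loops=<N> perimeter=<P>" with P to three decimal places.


Straddling triangles (12 of 20):
  (v4,v0,v5) [++-] → (-0.1718, 0.528771, 0)–(-0.1718, 1.1508, 0)  len=0.6220
  (v4,v5,v2) [+-+] → (-0.1718, 1.1508, 0)–(-0.1718, 0.528771, 1.52967)  len=1.6513
  (v5,v0,v6) [-+-] → (-0.1718, 0.528771, 0)–(-0.1718, 0.124818, 0)  len=0.4040
  (v5,v6,v2) [--+] → (-0.1718, 0.124818, 2.33333)–(-0.1718, 0.528771, 1.52967)  len=0.8995
  (v6,v0,v7) [-+-] → (-0.1718, 0.124818, 0)–(-0.1718, 0, 0)  len=0.1248
  (v6,v7,v2) [--+] → (-0.1718, 0, 2.42819)–(-0.1718, 0.124818, 2.33333)  len=0.1568
  (v7,v0,v8) [-+-] → (-0.1718, 0, 0)–(-0.1718, -0.124818, 0)  len=0.1248
  (v7,v8,v2) [--+] → (-0.1718, -0.124818, 2.33333)–(-0.1718, 0, 2.42819)  len=0.1568
  (v8,v0,v9) [-+-] → (-0.1718, -0.124818, 0)–(-0.1718, -0.528771, 0)  len=0.4040
  (v8,v9,v2) [--+] → (-0.1718, -0.528771, 1.52967)–(-0.1718, -0.124818, 2.33333)  len=0.8995
  (v9,v0,v10) [-++] → (-0.1718, -0.528771, 0)–(-0.1718, -1.1508, 0)  len=0.6220
  (v9,v10,v2) [-++] → (-0.1718, -1.1508, 0)–(-0.1718, -0.528771, 1.52967)  len=1.6513

Chained into 1 loop(s):
  loop 1: 12 segments, perimeter = 7.7167
Total perimeter = 7.717

loops=1 perimeter=7.717


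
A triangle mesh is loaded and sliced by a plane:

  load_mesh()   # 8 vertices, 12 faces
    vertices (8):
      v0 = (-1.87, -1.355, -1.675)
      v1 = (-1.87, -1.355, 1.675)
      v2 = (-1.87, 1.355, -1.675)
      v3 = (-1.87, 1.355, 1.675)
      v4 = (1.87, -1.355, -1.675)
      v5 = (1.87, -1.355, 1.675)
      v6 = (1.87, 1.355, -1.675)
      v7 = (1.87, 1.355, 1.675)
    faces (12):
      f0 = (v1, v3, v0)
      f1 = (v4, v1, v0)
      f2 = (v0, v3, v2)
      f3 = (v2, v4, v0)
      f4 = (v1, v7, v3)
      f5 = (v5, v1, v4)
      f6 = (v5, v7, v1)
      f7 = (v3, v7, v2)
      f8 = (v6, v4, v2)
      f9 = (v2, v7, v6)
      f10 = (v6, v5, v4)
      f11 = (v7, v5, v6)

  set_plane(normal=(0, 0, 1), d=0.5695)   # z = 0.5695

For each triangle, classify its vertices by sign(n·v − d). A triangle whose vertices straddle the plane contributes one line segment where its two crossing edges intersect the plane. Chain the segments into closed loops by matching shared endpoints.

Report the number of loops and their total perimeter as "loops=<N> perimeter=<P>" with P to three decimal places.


Straddling triangles (8 of 12):
  (v1,v3,v0) [++-] → (-1.87, 0.4607, 0.5695)–(-1.87, -1.355, 0.5695)  len=1.8157
  (v4,v1,v0) [-+-] → (-0.6358, -1.355, 0.5695)–(-1.87, -1.355, 0.5695)  len=1.2342
  (v0,v3,v2) [-+-] → (-1.87, 0.4607, 0.5695)–(-1.87, 1.355, 0.5695)  len=0.8943
  (v5,v1,v4) [++-] → (-0.6358, -1.355, 0.5695)–(1.87, -1.355, 0.5695)  len=2.5058
  (v3,v7,v2) [++-] → (0.6358, 1.355, 0.5695)–(-1.87, 1.355, 0.5695)  len=2.5058
  (v2,v7,v6) [-+-] → (0.6358, 1.355, 0.5695)–(1.87, 1.355, 0.5695)  len=1.2342
  (v6,v5,v4) [-+-] → (1.87, -0.4607, 0.5695)–(1.87, -1.355, 0.5695)  len=0.8943
  (v7,v5,v6) [++-] → (1.87, -0.4607, 0.5695)–(1.87, 1.355, 0.5695)  len=1.8157

Chained into 1 loop(s):
  loop 1: 8 segments, perimeter = 12.9000
Total perimeter = 12.900

loops=1 perimeter=12.900


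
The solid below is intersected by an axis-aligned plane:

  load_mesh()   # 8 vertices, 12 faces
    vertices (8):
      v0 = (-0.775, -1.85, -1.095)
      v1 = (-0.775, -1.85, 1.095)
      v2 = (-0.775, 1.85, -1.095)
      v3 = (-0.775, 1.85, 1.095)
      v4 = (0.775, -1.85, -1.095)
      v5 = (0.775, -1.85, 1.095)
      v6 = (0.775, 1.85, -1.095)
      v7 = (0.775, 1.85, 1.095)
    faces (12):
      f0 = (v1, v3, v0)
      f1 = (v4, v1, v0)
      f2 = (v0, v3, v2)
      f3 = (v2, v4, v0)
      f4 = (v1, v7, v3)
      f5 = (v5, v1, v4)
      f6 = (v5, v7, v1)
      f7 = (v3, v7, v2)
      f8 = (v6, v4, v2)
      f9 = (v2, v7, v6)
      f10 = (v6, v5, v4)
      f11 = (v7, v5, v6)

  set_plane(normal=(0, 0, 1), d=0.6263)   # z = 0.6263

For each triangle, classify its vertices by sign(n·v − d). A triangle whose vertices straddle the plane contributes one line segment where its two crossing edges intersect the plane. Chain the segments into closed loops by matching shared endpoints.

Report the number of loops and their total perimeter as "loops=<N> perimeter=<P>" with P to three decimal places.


Straddling triangles (8 of 12):
  (v1,v3,v0) [++-] → (-0.775, 1.05813, 0.6263)–(-0.775, -1.85, 0.6263)  len=2.9081
  (v4,v1,v0) [-+-] → (-0.443272, -1.85, 0.6263)–(-0.775, -1.85, 0.6263)  len=0.3317
  (v0,v3,v2) [-+-] → (-0.775, 1.05813, 0.6263)–(-0.775, 1.85, 0.6263)  len=0.7919
  (v5,v1,v4) [++-] → (-0.443272, -1.85, 0.6263)–(0.775, -1.85, 0.6263)  len=1.2183
  (v3,v7,v2) [++-] → (0.443272, 1.85, 0.6263)–(-0.775, 1.85, 0.6263)  len=1.2183
  (v2,v7,v6) [-+-] → (0.443272, 1.85, 0.6263)–(0.775, 1.85, 0.6263)  len=0.3317
  (v6,v5,v4) [-+-] → (0.775, -1.05813, 0.6263)–(0.775, -1.85, 0.6263)  len=0.7919
  (v7,v5,v6) [++-] → (0.775, -1.05813, 0.6263)–(0.775, 1.85, 0.6263)  len=2.9081

Chained into 1 loop(s):
  loop 1: 8 segments, perimeter = 10.5000
Total perimeter = 10.500

loops=1 perimeter=10.500


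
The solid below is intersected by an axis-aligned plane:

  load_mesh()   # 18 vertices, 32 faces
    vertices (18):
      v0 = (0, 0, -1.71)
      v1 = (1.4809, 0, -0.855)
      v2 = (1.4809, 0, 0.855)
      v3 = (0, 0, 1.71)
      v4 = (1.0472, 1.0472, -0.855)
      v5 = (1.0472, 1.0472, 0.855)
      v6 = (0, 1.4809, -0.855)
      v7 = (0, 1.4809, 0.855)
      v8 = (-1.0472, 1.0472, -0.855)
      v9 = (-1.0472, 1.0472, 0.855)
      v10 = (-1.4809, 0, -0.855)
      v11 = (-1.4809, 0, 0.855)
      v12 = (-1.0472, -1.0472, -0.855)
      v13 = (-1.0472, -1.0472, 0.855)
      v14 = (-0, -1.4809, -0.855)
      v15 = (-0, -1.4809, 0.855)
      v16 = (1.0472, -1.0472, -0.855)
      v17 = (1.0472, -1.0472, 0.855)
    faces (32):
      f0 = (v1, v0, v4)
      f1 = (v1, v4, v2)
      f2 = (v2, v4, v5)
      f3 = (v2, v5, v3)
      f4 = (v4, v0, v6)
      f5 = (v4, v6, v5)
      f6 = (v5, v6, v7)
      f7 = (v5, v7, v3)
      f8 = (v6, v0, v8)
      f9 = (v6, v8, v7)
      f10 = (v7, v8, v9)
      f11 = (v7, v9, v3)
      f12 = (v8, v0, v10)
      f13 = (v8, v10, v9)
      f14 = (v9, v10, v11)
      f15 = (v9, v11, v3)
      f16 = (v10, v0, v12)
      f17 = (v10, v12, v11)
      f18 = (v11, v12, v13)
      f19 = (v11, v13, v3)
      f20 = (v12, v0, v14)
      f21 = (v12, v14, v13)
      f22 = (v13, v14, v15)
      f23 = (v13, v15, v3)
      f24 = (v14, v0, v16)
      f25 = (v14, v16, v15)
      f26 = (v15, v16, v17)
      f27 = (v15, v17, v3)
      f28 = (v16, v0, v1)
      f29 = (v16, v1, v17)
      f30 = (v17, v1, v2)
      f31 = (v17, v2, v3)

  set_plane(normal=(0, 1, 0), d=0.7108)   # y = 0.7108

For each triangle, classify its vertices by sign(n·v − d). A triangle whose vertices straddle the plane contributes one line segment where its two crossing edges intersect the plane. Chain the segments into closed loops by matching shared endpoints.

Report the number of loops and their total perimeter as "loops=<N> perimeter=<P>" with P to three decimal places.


Straddling triangles (12 of 32):
  (v1,v0,v4) [--+] → (0.7108, 0.7108, -1.12966)–(1.18652, 0.7108, -0.855)  len=0.5493
  (v1,v4,v2) [-+-] → (1.18652, 0.7108, -0.855)–(1.18652, 0.7108, -0.305684)  len=0.5493
  (v2,v4,v5) [-++] → (1.18652, 0.7108, -0.305684)–(1.18652, 0.7108, 0.855)  len=1.1607
  (v2,v5,v3) [-+-] → (1.18652, 0.7108, 0.855)–(0.7108, 0.7108, 1.12966)  len=0.5493
  (v4,v0,v6) [+-+] → (0.7108, 0.7108, -1.12966)–(0, 0.7108, -1.29962)  len=0.7308
  (v5,v7,v3) [++-] → (0, 0.7108, 1.29962)–(0.7108, 0.7108, 1.12966)  len=0.7308
  (v6,v0,v8) [+-+] → (0, 0.7108, -1.29962)–(-0.7108, 0.7108, -1.12966)  len=0.7308
  (v7,v9,v3) [++-] → (-0.7108, 0.7108, 1.12966)–(0, 0.7108, 1.29962)  len=0.7308
  (v8,v0,v10) [+--] → (-0.7108, 0.7108, -1.12966)–(-1.18652, 0.7108, -0.855)  len=0.5493
  (v8,v10,v9) [+-+] → (-1.18652, 0.7108, -0.855)–(-1.18652, 0.7108, 0.305684)  len=1.1607
  (v9,v10,v11) [+--] → (-1.18652, 0.7108, 0.305684)–(-1.18652, 0.7108, 0.855)  len=0.5493
  (v9,v11,v3) [+--] → (-1.18652, 0.7108, 0.855)–(-0.7108, 0.7108, 1.12966)  len=0.5493

Chained into 1 loop(s):
  loop 1: 12 segments, perimeter = 8.5406
Total perimeter = 8.541

loops=1 perimeter=8.541


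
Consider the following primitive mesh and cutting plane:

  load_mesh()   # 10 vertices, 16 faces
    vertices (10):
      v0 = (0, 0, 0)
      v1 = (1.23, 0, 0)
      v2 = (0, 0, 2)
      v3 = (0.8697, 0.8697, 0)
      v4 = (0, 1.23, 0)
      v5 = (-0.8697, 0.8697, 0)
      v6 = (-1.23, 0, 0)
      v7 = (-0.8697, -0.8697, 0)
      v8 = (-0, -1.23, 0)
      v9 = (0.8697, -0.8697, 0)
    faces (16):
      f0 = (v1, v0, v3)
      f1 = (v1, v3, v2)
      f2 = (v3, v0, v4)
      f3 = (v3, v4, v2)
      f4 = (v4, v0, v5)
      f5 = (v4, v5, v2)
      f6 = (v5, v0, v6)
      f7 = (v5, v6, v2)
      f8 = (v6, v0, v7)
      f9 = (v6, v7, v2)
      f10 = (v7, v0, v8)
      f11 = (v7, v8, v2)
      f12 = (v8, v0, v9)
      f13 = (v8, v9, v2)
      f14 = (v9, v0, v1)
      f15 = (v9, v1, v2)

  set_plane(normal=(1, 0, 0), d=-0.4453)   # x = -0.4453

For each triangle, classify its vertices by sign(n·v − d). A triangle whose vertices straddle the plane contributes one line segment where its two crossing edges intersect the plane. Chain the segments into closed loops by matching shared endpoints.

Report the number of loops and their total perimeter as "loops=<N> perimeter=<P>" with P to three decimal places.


loops=1 perimeter=5.456

Straddling triangles (8 of 16):
  (v4,v0,v5) [++-] → (-0.4453, 0.4453, 0)–(-0.4453, 1.04552, 0)  len=0.6002
  (v4,v5,v2) [+-+] → (-0.4453, 1.04552, 0)–(-0.4453, 0.4453, 0.975969)  len=1.1458
  (v5,v0,v6) [-+-] → (-0.4453, 0.4453, 0)–(-0.4453, 0, 0)  len=0.4453
  (v5,v6,v2) [--+] → (-0.4453, 0, 1.27593)–(-0.4453, 0.4453, 0.975969)  len=0.5369
  (v6,v0,v7) [-+-] → (-0.4453, 0, 0)–(-0.4453, -0.4453, 0)  len=0.4453
  (v6,v7,v2) [--+] → (-0.4453, -0.4453, 0.975969)–(-0.4453, 0, 1.27593)  len=0.5369
  (v7,v0,v8) [-++] → (-0.4453, -0.4453, 0)–(-0.4453, -1.04552, 0)  len=0.6002
  (v7,v8,v2) [-++] → (-0.4453, -1.04552, 0)–(-0.4453, -0.4453, 0.975969)  len=1.1458

Chained into 1 loop(s):
  loop 1: 8 segments, perimeter = 5.4564
Total perimeter = 5.456
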